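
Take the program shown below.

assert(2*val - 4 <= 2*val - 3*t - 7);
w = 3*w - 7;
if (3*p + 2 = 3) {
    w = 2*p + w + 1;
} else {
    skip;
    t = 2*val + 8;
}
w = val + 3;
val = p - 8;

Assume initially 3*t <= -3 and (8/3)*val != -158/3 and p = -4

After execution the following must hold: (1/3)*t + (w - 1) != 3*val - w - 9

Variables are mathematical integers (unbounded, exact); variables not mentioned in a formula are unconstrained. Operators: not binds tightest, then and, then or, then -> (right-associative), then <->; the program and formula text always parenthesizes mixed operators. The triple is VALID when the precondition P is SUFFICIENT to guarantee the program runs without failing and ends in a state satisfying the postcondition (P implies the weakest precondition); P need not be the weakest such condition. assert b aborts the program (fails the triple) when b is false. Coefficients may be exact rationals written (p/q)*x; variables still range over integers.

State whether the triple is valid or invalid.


Working backward. After the program, the postcondition (1/3)*t + (w - 1) != 3*val - w - 9 must hold; in canonical form it is (1/3)*t + 2*w != 3*val - 8.
Before val := p - 8: (1/3)*t + 2*w != 3*p - 32
Before w := val + 3: (1/3)*t + 2*val != 3*p - 38
Then branch requires (1/3)*t + 2*val != 3*p - 38; else branch requires (8/3)*val != 3*p - 122/3.
Before the if: (3*p = 1 -> (1/3)*t + 2*val != 3*p - 38) and ((not (3*p = 1)) -> (8/3)*val != 3*p - 122/3)
Before w := 3*w - 7: (3*p = 1 -> (1/3)*t + 2*val != 3*p - 38) and ((not (3*p = 1)) -> (8/3)*val != 3*p - 122/3)
Before assert 2*val - 4 <= 2*val - 3*t - 7: 3*t <= -3 and (3*p = 1 -> (1/3)*t + 2*val != 3*p - 38) and ((not (3*p = 1)) -> (8/3)*val != 3*p - 122/3)
The weakest precondition is 3*t <= -3 and (3*p = 1 -> (1/3)*t + 2*val != 3*p - 38) and ((not (3*p = 1)) -> (8/3)*val != 3*p - 122/3).
Check whether 3*t <= -3 and (8/3)*val != -158/3 and p = -4 implies it.
Every state satisfying the precondition satisfies the weakest precondition: the implication holds.
Answer: valid


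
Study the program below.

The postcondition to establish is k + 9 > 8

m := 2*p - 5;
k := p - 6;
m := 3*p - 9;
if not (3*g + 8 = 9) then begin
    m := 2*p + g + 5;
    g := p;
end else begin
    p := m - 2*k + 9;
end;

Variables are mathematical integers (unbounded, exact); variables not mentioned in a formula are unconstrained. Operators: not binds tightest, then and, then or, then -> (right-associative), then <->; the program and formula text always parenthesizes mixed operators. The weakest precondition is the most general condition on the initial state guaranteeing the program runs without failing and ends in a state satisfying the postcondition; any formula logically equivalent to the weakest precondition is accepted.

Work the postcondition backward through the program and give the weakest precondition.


Working backward. After the program, the postcondition k + 9 > 8 must hold; in canonical form it is k > -1.
Then branch requires k > -1; else branch requires k > -1.
Before the if: ((not (3*g = 1)) -> k > -1) and (3*g = 1 -> k > -1)
Before m := 3*p - 9: ((not (3*g = 1)) -> k > -1) and (3*g = 1 -> k > -1)
Before k := p - 6: ((not (3*g = 1)) -> p > 5) and (3*g = 1 -> p > 5)
Before m := 2*p - 5: ((not (3*g = 1)) -> p > 5) and (3*g = 1 -> p > 5)
Answer: WP = ((not (3*g = 1)) -> p > 5) and (3*g = 1 -> p > 5)


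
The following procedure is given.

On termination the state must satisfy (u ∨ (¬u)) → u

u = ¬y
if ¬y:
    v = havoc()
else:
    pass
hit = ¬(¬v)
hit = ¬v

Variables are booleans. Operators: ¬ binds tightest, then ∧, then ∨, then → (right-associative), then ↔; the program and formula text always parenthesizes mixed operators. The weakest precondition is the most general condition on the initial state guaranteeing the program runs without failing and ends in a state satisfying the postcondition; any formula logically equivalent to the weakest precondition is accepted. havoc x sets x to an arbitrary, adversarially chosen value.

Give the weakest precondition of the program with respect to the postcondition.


Working backward. After the program, the postcondition (u ∨ (¬u)) → u must hold; in canonical form it is u.
Before hit := ¬v: u
Before hit := ¬(¬v): u
Then branch requires u; else branch requires u.
Before the if: ((¬y) → u) ∧ (y → u)
Before u := ¬y: y → (¬y)
Answer: WP = y → (¬y)


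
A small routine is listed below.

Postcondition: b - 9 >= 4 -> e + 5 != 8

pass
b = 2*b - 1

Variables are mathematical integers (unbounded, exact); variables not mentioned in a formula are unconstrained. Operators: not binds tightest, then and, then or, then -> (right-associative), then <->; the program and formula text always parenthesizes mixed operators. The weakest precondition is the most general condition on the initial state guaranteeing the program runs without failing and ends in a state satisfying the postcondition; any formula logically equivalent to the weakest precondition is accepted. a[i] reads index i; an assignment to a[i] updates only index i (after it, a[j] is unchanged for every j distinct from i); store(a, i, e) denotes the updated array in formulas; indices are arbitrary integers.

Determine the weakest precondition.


Working backward. After the program, the postcondition b - 9 >= 4 -> e + 5 != 8 must hold; in canonical form it is b >= 13 -> e != 3.
Before b := 2*b - 1: 2*b >= 14 -> e != 3
Before skip: 2*b >= 14 -> e != 3
Answer: WP = 2*b >= 14 -> e != 3


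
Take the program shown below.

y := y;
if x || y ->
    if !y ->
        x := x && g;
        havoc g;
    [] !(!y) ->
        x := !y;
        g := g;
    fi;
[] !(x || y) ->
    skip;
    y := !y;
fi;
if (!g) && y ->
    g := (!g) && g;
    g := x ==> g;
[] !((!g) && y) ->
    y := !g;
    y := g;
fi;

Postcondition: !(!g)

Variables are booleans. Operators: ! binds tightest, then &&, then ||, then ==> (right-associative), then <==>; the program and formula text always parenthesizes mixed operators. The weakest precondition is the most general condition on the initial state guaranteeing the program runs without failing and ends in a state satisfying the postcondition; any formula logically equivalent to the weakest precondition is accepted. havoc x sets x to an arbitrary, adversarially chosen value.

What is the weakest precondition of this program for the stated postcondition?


Working backward. After the program, the postcondition !(!g) must hold; in canonical form it is g.
Then branch requires !x; else branch requires g.
Before the if: (((!g) && y) ==> (!x)) && ((!((!g) && y)) ==> g)
Then branch requires ((!y) ==> ((y ==> (!(x && g))) && y)) && (y ==> ((((!g) && y) ==> y) && ((!((!g) && y)) ==> g))); else branch requires (((!g) && (!y)) ==> (!x)) && ((!((!g) && (!y))) ==> g).
Before the if: ((x || y) ==> (((!y) ==> ((y ==> (!(x && g))) && y)) && (y ==> ((((!g) && y) ==> y) && ((!((!g) && y)) ==> g))))) && ((!(x || y)) ==> ((((!g) && (!y)) ==> (!x)) && ((!((!g) && (!y))) ==> g)))
Before y := y: ((x || y) ==> (((!y) ==> ((y ==> (!(x && g))) && y)) && (y ==> ((((!g) && y) ==> y) && ((!((!g) && y)) ==> g))))) && ((!(x || y)) ==> ((((!g) && (!y)) ==> (!x)) && ((!((!g) && (!y))) ==> g)))
Answer: WP = ((x || y) ==> (((!y) ==> ((y ==> (!(x && g))) && y)) && (y ==> ((((!g) && y) ==> y) && ((!((!g) && y)) ==> g))))) && ((!(x || y)) ==> ((((!g) && (!y)) ==> (!x)) && ((!((!g) && (!y))) ==> g)))


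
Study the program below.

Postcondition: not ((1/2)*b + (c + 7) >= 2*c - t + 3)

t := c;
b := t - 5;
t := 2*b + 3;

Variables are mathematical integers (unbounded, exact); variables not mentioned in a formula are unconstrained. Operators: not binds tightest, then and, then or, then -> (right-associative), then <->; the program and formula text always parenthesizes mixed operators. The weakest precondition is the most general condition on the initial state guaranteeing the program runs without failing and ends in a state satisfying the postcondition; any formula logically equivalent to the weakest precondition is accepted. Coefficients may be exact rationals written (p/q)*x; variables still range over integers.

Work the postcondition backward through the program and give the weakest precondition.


Working backward. After the program, the postcondition not ((1/2)*b + (c + 7) >= 2*c - t + 3) must hold; in canonical form it is not ((1/2)*b + t >= c - 4).
Before t := 2*b + 3: not ((5/2)*b >= c - 7)
Before b := t - 5: not ((5/2)*t >= c + 11/2)
Before t := c: not ((3/2)*c >= 11/2)
Answer: WP = not ((3/2)*c >= 11/2)


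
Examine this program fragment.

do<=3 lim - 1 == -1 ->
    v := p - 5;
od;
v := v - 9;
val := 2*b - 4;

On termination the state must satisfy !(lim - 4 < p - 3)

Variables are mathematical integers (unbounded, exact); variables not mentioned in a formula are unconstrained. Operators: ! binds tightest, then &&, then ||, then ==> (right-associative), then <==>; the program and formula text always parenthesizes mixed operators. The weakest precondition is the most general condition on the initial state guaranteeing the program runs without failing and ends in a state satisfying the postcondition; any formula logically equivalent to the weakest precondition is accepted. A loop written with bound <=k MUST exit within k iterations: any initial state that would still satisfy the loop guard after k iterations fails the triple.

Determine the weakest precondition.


Working backward. After the program, the postcondition !(lim - 4 < p - 3) must hold; in canonical form it is !(lim < p + 1).
Before val := 2*b - 4: !(lim < p + 1)
Before v := v - 9: !(lim < p + 1)
Before the loop (bound <=3), unroll the exhaustion recursion (WP_0 = exit-now case; WP_j = one more guarded iteration, up to j = 3):
  WP_0: (!(lim == 0)) && (!(lim < p + 1))
  WP_1: (lim == 0 ==> ((!(lim == 0)) && (!(lim < p + 1)))) && ((!(lim == 0)) ==> (!(lim < p + 1)))
  WP_2: (lim == 0 ==> ((lim == 0 ==> ((!(lim == 0)) && (!(lim < p + 1)))) && ((!(lim == 0)) ==> (!(lim < p + 1))))) && ((!(lim == 0)) ==> (!(lim < p + 1)))
  WP_3: (lim == 0 ==> ((lim == 0 ==> ((lim == 0 ==> ((!(lim == 0)) && (!(lim < p + 1)))) && ((!(lim == 0)) ==> (!(lim < p + 1))))) && ((!(lim == 0)) ==> (!(lim < p + 1))))) && ((!(lim == 0)) ==> (!(lim < p + 1)))
So before the loop: (lim == 0 ==> ((lim == 0 ==> ((lim == 0 ==> ((!(lim == 0)) && (!(lim < p + 1)))) && ((!(lim == 0)) ==> (!(lim < p + 1))))) && ((!(lim == 0)) ==> (!(lim < p + 1))))) && ((!(lim == 0)) ==> (!(lim < p + 1)))
Answer: WP = (lim == 0 ==> ((lim == 0 ==> ((lim == 0 ==> ((!(lim == 0)) && (!(lim < p + 1)))) && ((!(lim == 0)) ==> (!(lim < p + 1))))) && ((!(lim == 0)) ==> (!(lim < p + 1))))) && ((!(lim == 0)) ==> (!(lim < p + 1)))


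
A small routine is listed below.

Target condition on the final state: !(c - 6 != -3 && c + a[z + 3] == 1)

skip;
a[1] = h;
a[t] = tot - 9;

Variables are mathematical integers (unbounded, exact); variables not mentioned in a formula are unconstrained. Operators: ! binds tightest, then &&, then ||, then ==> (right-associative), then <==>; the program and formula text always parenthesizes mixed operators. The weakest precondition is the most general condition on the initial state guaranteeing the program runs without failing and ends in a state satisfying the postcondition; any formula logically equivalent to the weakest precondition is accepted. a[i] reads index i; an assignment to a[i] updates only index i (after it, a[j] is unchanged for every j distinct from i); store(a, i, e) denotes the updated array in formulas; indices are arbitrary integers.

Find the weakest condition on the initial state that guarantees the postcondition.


Working backward. After the program, the postcondition !(c - 6 != -3 && c + a[z + 3] == 1) must hold; in canonical form it is !(c != 3 && a[z + 3] + c == 1).
Before a[t] := tot - 9: !(c != 3 && store(a, t, tot - 9)[z + 3] + c == 1)
Before a[1] := h: !(c != 3 && store(store(a, 1, h), t, tot - 9)[z + 3] + c == 1)
Before skip: !(c != 3 && store(store(a, 1, h), t, tot - 9)[z + 3] + c == 1)
Answer: WP = !(c != 3 && store(store(a, 1, h), t, tot - 9)[z + 3] + c == 1)


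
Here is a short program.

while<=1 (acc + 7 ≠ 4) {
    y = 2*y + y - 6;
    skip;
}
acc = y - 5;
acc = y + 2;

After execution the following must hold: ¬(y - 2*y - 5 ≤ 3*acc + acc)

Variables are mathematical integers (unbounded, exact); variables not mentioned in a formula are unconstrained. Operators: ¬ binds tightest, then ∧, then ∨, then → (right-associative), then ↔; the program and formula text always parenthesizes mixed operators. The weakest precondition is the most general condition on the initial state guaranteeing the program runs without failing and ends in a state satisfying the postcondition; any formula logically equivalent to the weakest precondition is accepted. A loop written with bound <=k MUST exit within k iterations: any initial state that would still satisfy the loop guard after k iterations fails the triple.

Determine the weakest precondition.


Working backward. After the program, the postcondition ¬(y - 2*y - 5 ≤ 3*acc + acc) must hold; in canonical form it is ¬(4*acc + y ≥ -5).
Before acc := y + 2: ¬(5*y ≥ -13)
Before acc := y - 5: ¬(5*y ≥ -13)
Before the loop (bound <=1), unroll the exhaustion recursion (WP_0 = exit-now case; WP_j = one more guarded iteration, up to j = 1):
  WP_0: (¬(acc ≠ -3)) ∧ (¬(5*y ≥ -13))
  WP_1: (acc ≠ -3 → ((¬(acc ≠ -3)) ∧ (¬(15*y ≥ 17)))) ∧ ((¬(acc ≠ -3)) → (¬(5*y ≥ -13)))
So before the loop: (acc ≠ -3 → ((¬(acc ≠ -3)) ∧ (¬(15*y ≥ 17)))) ∧ ((¬(acc ≠ -3)) → (¬(5*y ≥ -13)))
Answer: WP = (acc ≠ -3 → ((¬(acc ≠ -3)) ∧ (¬(15*y ≥ 17)))) ∧ ((¬(acc ≠ -3)) → (¬(5*y ≥ -13)))


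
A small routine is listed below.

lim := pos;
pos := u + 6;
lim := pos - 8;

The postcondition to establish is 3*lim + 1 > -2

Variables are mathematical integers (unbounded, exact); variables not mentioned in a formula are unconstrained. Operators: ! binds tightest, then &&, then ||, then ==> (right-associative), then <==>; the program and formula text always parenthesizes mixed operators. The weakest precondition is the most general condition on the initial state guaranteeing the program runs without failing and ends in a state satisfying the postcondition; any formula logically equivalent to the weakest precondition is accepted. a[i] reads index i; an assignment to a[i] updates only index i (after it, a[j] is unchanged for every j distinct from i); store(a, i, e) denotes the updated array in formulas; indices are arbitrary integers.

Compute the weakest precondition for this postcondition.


Working backward. After the program, the postcondition 3*lim + 1 > -2 must hold; in canonical form it is 3*lim > -3.
Before lim := pos - 8: 3*pos > 21
Before pos := u + 6: 3*u > 3
Before lim := pos: 3*u > 3
Answer: WP = 3*u > 3


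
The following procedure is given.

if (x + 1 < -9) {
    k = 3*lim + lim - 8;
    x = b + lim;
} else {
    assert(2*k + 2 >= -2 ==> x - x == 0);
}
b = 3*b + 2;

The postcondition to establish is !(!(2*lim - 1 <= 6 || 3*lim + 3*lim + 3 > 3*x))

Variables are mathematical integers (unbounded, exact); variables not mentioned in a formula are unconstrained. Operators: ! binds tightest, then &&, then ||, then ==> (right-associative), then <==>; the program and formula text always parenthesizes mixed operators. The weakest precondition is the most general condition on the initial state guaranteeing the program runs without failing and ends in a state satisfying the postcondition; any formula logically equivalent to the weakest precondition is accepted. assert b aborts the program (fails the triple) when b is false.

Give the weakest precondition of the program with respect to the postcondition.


Working backward. After the program, the postcondition !(!(2*lim - 1 <= 6 || 3*lim + 3*lim + 3 > 3*x)) must hold; in canonical form it is 2*lim <= 7 || 6*lim > 3*x - 3.
Before b := 3*b + 2: 2*lim <= 7 || 6*lim > 3*x - 3
Then branch requires 2*lim <= 7 || 3*lim > 3*b - 3; else branch requires 2*lim <= 7 || 6*lim > 3*x - 3.
Before the if: (x < -10 ==> (2*lim <= 7 || 3*lim > 3*b - 3)) && ((!(x < -10)) ==> (2*lim <= 7 || 6*lim > 3*x - 3))
Answer: WP = (x < -10 ==> (2*lim <= 7 || 3*lim > 3*b - 3)) && ((!(x < -10)) ==> (2*lim <= 7 || 6*lim > 3*x - 3))


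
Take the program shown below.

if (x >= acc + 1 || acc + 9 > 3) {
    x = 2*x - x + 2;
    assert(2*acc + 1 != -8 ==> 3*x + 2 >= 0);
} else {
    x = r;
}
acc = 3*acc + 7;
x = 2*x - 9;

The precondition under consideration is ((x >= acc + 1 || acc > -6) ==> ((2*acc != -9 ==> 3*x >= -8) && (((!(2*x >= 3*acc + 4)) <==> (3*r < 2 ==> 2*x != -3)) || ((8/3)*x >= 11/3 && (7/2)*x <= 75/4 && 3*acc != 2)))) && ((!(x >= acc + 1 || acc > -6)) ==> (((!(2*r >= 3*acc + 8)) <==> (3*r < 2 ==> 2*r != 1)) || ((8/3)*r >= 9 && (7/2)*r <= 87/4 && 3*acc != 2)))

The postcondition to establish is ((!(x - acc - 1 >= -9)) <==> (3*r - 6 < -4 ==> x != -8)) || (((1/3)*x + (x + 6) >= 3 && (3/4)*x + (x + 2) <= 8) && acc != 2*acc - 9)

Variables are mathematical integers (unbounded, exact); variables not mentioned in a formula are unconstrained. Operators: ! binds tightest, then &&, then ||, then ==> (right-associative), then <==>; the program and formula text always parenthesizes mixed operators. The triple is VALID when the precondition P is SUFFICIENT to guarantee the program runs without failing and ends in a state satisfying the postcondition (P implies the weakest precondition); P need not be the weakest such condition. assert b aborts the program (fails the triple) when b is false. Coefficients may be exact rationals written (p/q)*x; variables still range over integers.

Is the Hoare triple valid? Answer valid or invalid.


Working backward. After the program, the postcondition ((!(x - acc - 1 >= -9)) <==> (3*r - 6 < -4 ==> x != -8)) || (((1/3)*x + (x + 6) >= 3 && (3/4)*x + (x + 2) <= 8) && acc != 2*acc - 9) must hold; in canonical form it is ((!(x >= acc - 8)) <==> (3*r < 2 ==> x != -8)) || ((4/3)*x >= -3 && (7/4)*x <= 6 && acc != 9).
Before x := 2*x - 9: ((!(2*x >= acc + 1)) <==> (3*r < 2 ==> 2*x != 1)) || ((8/3)*x >= 9 && (7/2)*x <= 87/4 && acc != 9)
Before acc := 3*acc + 7: ((!(2*x >= 3*acc + 8)) <==> (3*r < 2 ==> 2*x != 1)) || ((8/3)*x >= 9 && (7/2)*x <= 87/4 && 3*acc != 2)
Then branch requires (2*acc != -9 ==> 3*x >= -8) && (((!(2*x >= 3*acc + 4)) <==> (3*r < 2 ==> 2*x != -3)) || ((8/3)*x >= 11/3 && (7/2)*x <= 59/4 && 3*acc != 2)); else branch requires ((!(2*r >= 3*acc + 8)) <==> (3*r < 2 ==> 2*r != 1)) || ((8/3)*r >= 9 && (7/2)*r <= 87/4 && 3*acc != 2).
Before the if: ((x >= acc + 1 || acc > -6) ==> ((2*acc != -9 ==> 3*x >= -8) && (((!(2*x >= 3*acc + 4)) <==> (3*r < 2 ==> 2*x != -3)) || ((8/3)*x >= 11/3 && (7/2)*x <= 59/4 && 3*acc != 2)))) && ((!(x >= acc + 1 || acc > -6)) ==> (((!(2*r >= 3*acc + 8)) <==> (3*r < 2 ==> 2*r != 1)) || ((8/3)*r >= 9 && (7/2)*r <= 87/4 && 3*acc != 2)))
The weakest precondition is ((x >= acc + 1 || acc > -6) ==> ((2*acc != -9 ==> 3*x >= -8) && (((!(2*x >= 3*acc + 4)) <==> (3*r < 2 ==> 2*x != -3)) || ((8/3)*x >= 11/3 && (7/2)*x <= 59/4 && 3*acc != 2)))) && ((!(x >= acc + 1 || acc > -6)) ==> (((!(2*r >= 3*acc + 8)) <==> (3*r < 2 ==> 2*r != 1)) || ((8/3)*r >= 9 && (7/2)*r <= 87/4 && 3*acc != 2))).
Check whether ((x >= acc + 1 || acc > -6) ==> ((2*acc != -9 ==> 3*x >= -8) && (((!(2*x >= 3*acc + 4)) <==> (3*r < 2 ==> 2*x != -3)) || ((8/3)*x >= 11/3 && (7/2)*x <= 75/4 && 3*acc != 2)))) && ((!(x >= acc + 1 || acc > -6)) ==> (((!(2*r >= 3*acc + 8)) <==> (3*r < 2 ==> 2*r != 1)) || ((8/3)*r >= 9 && (7/2)*r <= 87/4 && 3*acc != 2))) implies it.
Countermodel: at the initial state acc = 2, r = 6, x = 5, the precondition holds but the weakest precondition fails.
Answer: invalid


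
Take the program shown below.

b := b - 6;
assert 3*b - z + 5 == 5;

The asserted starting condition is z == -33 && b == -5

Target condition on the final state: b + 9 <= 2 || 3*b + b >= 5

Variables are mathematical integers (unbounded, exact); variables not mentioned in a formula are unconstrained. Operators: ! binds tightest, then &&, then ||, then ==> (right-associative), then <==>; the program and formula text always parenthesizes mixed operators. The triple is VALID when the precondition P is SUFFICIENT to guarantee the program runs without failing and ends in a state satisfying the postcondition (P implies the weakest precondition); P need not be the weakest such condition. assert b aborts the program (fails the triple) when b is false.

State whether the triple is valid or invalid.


Working backward. After the program, the postcondition b + 9 <= 2 || 3*b + b >= 5 must hold; in canonical form it is b <= -7 || 4*b >= 5.
Before assert 3*b - z + 5 == 5: 3*b == z && (b <= -7 || 4*b >= 5)
Before b := b - 6: 3*b == z + 18 && (b <= -1 || 4*b >= 29)
The weakest precondition is 3*b == z + 18 && (b <= -1 || 4*b >= 29).
Check whether z == -33 && b == -5 implies it.
Every state satisfying the precondition satisfies the weakest precondition: the implication holds.
Answer: valid


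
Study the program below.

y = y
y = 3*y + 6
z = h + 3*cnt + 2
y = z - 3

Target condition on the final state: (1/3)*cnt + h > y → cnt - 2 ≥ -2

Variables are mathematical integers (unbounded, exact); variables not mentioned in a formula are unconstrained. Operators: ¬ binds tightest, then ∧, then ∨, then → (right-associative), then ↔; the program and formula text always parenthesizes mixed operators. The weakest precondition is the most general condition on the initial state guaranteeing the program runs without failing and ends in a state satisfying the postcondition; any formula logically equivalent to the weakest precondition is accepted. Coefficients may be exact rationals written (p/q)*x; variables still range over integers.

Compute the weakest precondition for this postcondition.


Working backward. After the program, the postcondition (1/3)*cnt + h > y → cnt - 2 ≥ -2 must hold; in canonical form it is (1/3)*cnt + h > y → cnt ≥ 0.
Before y := z - 3: (1/3)*cnt + h > z - 3 → cnt ≥ 0
Before z := h + 3*cnt + 2: (8/3)*cnt < 1 → cnt ≥ 0
Before y := 3*y + 6: (8/3)*cnt < 1 → cnt ≥ 0
Before y := y: (8/3)*cnt < 1 → cnt ≥ 0
Answer: WP = (8/3)*cnt < 1 → cnt ≥ 0


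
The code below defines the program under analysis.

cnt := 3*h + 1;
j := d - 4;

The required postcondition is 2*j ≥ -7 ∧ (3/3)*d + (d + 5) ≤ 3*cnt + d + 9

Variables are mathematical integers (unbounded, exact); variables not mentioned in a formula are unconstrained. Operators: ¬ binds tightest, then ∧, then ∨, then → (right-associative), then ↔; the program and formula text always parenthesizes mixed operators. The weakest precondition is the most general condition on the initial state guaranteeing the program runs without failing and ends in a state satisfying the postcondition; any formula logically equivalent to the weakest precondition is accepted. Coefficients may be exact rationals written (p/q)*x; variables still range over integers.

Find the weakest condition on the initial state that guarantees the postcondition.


Working backward. After the program, the postcondition 2*j ≥ -7 ∧ (3/3)*d + (d + 5) ≤ 3*cnt + d + 9 must hold; in canonical form it is 2*j ≥ -7 ∧ d ≤ 3*cnt + 4.
Before j := d - 4: 2*d ≥ 1 ∧ d ≤ 3*cnt + 4
Before cnt := 3*h + 1: 2*d ≥ 1 ∧ d ≤ 9*h + 7
Answer: WP = 2*d ≥ 1 ∧ d ≤ 9*h + 7


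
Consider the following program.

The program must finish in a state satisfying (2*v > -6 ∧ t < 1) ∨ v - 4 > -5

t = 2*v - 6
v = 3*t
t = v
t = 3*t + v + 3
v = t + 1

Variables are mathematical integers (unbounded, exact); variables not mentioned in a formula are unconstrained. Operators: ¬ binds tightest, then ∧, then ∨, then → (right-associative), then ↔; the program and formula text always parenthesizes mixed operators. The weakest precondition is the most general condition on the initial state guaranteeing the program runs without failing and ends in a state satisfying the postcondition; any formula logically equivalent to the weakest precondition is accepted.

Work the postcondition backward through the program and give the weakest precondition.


Working backward. After the program, the postcondition (2*v > -6 ∧ t < 1) ∨ v - 4 > -5 must hold; in canonical form it is (2*v > -6 ∧ t < 1) ∨ v > -1.
Before v := t + 1: (2*t > -8 ∧ t < 1) ∨ t > -2
Before t := 3*t + v + 3: (6*t + 2*v > -14 ∧ 3*t + v < -2) ∨ 3*t + v > -5
Before t := v: (8*v > -14 ∧ 4*v < -2) ∨ 4*v > -5
Before v := 3*t: (24*t > -14 ∧ 12*t < -2) ∨ 12*t > -5
Before t := 2*v - 6: (48*v > 130 ∧ 24*v < 70) ∨ 24*v > 67
Answer: WP = (48*v > 130 ∧ 24*v < 70) ∨ 24*v > 67


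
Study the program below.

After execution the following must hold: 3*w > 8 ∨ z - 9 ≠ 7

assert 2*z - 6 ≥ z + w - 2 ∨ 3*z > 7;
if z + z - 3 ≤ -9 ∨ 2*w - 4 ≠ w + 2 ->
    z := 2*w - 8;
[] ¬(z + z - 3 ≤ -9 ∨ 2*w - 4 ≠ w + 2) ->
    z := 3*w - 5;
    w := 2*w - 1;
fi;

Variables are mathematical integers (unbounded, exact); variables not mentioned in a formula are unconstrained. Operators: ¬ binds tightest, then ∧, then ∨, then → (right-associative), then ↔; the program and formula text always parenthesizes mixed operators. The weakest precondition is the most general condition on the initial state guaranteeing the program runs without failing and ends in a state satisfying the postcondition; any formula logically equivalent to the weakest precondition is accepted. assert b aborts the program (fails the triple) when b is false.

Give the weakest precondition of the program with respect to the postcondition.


Working backward. After the program, the postcondition 3*w > 8 ∨ z - 9 ≠ 7 must hold; in canonical form it is 3*w > 8 ∨ z ≠ 16.
Then branch requires 3*w > 8 ∨ 2*w ≠ 24; else branch requires 6*w > 11 ∨ 3*w ≠ 21.
Before the if: ((2*z ≤ -6 ∨ w ≠ 6) → (3*w > 8 ∨ 2*w ≠ 24)) ∧ ((¬(2*z ≤ -6 ∨ w ≠ 6)) → (6*w > 11 ∨ 3*w ≠ 21))
Before assert 2*z - 6 ≥ z + w - 2 ∨ 3*z > 7: (z ≥ w + 4 ∨ 3*z > 7) ∧ ((2*z ≤ -6 ∨ w ≠ 6) → (3*w > 8 ∨ 2*w ≠ 24)) ∧ ((¬(2*z ≤ -6 ∨ w ≠ 6)) → (6*w > 11 ∨ 3*w ≠ 21))
Answer: WP = (z ≥ w + 4 ∨ 3*z > 7) ∧ ((2*z ≤ -6 ∨ w ≠ 6) → (3*w > 8 ∨ 2*w ≠ 24)) ∧ ((¬(2*z ≤ -6 ∨ w ≠ 6)) → (6*w > 11 ∨ 3*w ≠ 21))


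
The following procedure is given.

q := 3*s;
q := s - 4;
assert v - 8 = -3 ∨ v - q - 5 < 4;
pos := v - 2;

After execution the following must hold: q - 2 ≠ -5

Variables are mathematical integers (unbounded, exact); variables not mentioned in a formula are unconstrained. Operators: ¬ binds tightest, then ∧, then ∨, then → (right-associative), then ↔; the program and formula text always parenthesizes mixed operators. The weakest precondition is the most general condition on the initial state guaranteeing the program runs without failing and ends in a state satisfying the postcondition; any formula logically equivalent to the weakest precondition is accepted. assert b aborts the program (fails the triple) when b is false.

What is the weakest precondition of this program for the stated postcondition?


Working backward. After the program, the postcondition q - 2 ≠ -5 must hold; in canonical form it is q ≠ -3.
Before pos := v - 2: q ≠ -3
Before assert v - 8 = -3 ∨ v - q - 5 < 4: (v = 5 ∨ v < q + 9) ∧ q ≠ -3
Before q := s - 4: (v = 5 ∨ v < s + 5) ∧ s ≠ 1
Before q := 3*s: (v = 5 ∨ v < s + 5) ∧ s ≠ 1
Answer: WP = (v = 5 ∨ v < s + 5) ∧ s ≠ 1


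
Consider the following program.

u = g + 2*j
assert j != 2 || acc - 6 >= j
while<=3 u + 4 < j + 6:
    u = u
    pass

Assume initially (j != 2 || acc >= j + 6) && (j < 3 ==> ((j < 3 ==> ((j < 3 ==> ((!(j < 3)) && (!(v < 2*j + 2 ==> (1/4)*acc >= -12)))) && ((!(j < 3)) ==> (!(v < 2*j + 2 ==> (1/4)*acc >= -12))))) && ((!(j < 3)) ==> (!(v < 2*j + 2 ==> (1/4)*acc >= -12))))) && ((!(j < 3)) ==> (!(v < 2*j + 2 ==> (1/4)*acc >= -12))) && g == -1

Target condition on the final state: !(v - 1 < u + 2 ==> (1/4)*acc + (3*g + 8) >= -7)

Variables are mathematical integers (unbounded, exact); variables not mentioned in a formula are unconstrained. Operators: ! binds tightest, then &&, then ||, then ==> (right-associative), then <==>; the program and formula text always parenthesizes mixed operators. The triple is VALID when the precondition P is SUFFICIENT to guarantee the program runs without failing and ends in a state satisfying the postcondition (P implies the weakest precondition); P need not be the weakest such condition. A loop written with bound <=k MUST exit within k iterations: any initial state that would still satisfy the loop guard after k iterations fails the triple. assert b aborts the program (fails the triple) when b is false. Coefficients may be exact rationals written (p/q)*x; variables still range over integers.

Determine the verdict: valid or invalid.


Working backward. After the program, the postcondition !(v - 1 < u + 2 ==> (1/4)*acc + (3*g + 8) >= -7) must hold; in canonical form it is !(v < u + 3 ==> (1/4)*acc + 3*g >= -15).
Before the loop (bound <=3), unroll the exhaustion recursion (WP_0 = exit-now case; WP_j = one more guarded iteration, up to j = 3):
  WP_0: (!(u < j + 2)) && (!(v < u + 3 ==> (1/4)*acc + 3*g >= -15))
  WP_1: (u < j + 2 ==> ((!(u < j + 2)) && (!(v < u + 3 ==> (1/4)*acc + 3*g >= -15)))) && ((!(u < j + 2)) ==> (!(v < u + 3 ==> (1/4)*acc + 3*g >= -15)))
  WP_2: (u < j + 2 ==> ((u < j + 2 ==> ((!(u < j + 2)) && (!(v < u + 3 ==> (1/4)*acc + 3*g >= -15)))) && ((!(u < j + 2)) ==> (!(v < u + 3 ==> (1/4)*acc + 3*g >= -15))))) && ((!(u < j + 2)) ==> (!(v < u + 3 ==> (1/4)*acc + 3*g >= -15)))
  WP_3: (u < j + 2 ==> ((u < j + 2 ==> ((u < j + 2 ==> ((!(u < j + 2)) && (!(v < u + 3 ==> (1/4)*acc + 3*g >= -15)))) && ((!(u < j + 2)) ==> (!(v < u + 3 ==> (1/4)*acc + 3*g >= -15))))) && ((!(u < j + 2)) ==> (!(v < u + 3 ==> (1/4)*acc + 3*g >= -15))))) && ((!(u < j + 2)) ==> (!(v < u + 3 ==> (1/4)*acc + 3*g >= -15)))
So before the loop: (u < j + 2 ==> ((u < j + 2 ==> ((u < j + 2 ==> ((!(u < j + 2)) && (!(v < u + 3 ==> (1/4)*acc + 3*g >= -15)))) && ((!(u < j + 2)) ==> (!(v < u + 3 ==> (1/4)*acc + 3*g >= -15))))) && ((!(u < j + 2)) ==> (!(v < u + 3 ==> (1/4)*acc + 3*g >= -15))))) && ((!(u < j + 2)) ==> (!(v < u + 3 ==> (1/4)*acc + 3*g >= -15)))
Before assert j != 2 || acc - 6 >= j: (j != 2 || acc >= j + 6) && (u < j + 2 ==> ((u < j + 2 ==> ((u < j + 2 ==> ((!(u < j + 2)) && (!(v < u + 3 ==> (1/4)*acc + 3*g >= -15)))) && ((!(u < j + 2)) ==> (!(v < u + 3 ==> (1/4)*acc + 3*g >= -15))))) && ((!(u < j + 2)) ==> (!(v < u + 3 ==> (1/4)*acc + 3*g >= -15))))) && ((!(u < j + 2)) ==> (!(v < u + 3 ==> (1/4)*acc + 3*g >= -15)))
Before u := g + 2*j: (j != 2 || acc >= j + 6) && (g + j < 2 ==> ((g + j < 2 ==> ((g + j < 2 ==> ((!(g + j < 2)) && (!(v < g + 2*j + 3 ==> (1/4)*acc + 3*g >= -15)))) && ((!(g + j < 2)) ==> (!(v < g + 2*j + 3 ==> (1/4)*acc + 3*g >= -15))))) && ((!(g + j < 2)) ==> (!(v < g + 2*j + 3 ==> (1/4)*acc + 3*g >= -15))))) && ((!(g + j < 2)) ==> (!(v < g + 2*j + 3 ==> (1/4)*acc + 3*g >= -15)))
The weakest precondition is (j != 2 || acc >= j + 6) && (g + j < 2 ==> ((g + j < 2 ==> ((g + j < 2 ==> ((!(g + j < 2)) && (!(v < g + 2*j + 3 ==> (1/4)*acc + 3*g >= -15)))) && ((!(g + j < 2)) ==> (!(v < g + 2*j + 3 ==> (1/4)*acc + 3*g >= -15))))) && ((!(g + j < 2)) ==> (!(v < g + 2*j + 3 ==> (1/4)*acc + 3*g >= -15))))) && ((!(g + j < 2)) ==> (!(v < g + 2*j + 3 ==> (1/4)*acc + 3*g >= -15))).
Check whether (j != 2 || acc >= j + 6) && (j < 3 ==> ((j < 3 ==> ((j < 3 ==> ((!(j < 3)) && (!(v < 2*j + 2 ==> (1/4)*acc >= -12)))) && ((!(j < 3)) ==> (!(v < 2*j + 2 ==> (1/4)*acc >= -12))))) && ((!(j < 3)) ==> (!(v < 2*j + 2 ==> (1/4)*acc >= -12))))) && ((!(j < 3)) ==> (!(v < 2*j + 2 ==> (1/4)*acc >= -12))) && g == -1 implies it.
Every state satisfying the precondition satisfies the weakest precondition: the implication holds.
Answer: valid


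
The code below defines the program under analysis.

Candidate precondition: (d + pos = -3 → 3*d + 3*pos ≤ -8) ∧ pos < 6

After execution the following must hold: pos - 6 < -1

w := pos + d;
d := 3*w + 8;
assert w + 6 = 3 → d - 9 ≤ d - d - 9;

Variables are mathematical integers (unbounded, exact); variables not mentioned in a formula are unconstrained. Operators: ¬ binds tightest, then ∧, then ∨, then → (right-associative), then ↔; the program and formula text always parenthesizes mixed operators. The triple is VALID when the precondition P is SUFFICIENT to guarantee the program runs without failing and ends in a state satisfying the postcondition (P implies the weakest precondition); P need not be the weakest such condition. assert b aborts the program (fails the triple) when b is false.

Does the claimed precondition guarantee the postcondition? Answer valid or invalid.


Working backward. After the program, the postcondition pos - 6 < -1 must hold; in canonical form it is pos < 5.
Before assert w + 6 = 3 → d - 9 ≤ d - d - 9: (w = -3 → d ≤ 0) ∧ pos < 5
Before d := 3*w + 8: (w = -3 → 3*w ≤ -8) ∧ pos < 5
Before w := pos + d: (d + pos = -3 → 3*d + 3*pos ≤ -8) ∧ pos < 5
The weakest precondition is (d + pos = -3 → 3*d + 3*pos ≤ -8) ∧ pos < 5.
Check whether (d + pos = -3 → 3*d + 3*pos ≤ -8) ∧ pos < 6 implies it.
Countermodel: at the initial state d = 0, pos = 5, the precondition holds but the weakest precondition fails.
Answer: invalid


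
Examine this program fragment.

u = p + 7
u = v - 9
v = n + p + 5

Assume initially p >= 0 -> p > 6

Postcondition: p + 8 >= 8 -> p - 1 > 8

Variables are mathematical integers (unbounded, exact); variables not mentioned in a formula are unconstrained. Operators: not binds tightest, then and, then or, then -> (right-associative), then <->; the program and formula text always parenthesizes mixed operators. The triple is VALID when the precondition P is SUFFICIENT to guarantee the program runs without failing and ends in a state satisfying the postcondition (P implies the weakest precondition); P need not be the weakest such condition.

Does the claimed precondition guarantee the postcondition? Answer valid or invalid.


Working backward. After the program, the postcondition p + 8 >= 8 -> p - 1 > 8 must hold; in canonical form it is p >= 0 -> p > 9.
Before v := n + p + 5: p >= 0 -> p > 9
Before u := v - 9: p >= 0 -> p > 9
Before u := p + 7: p >= 0 -> p > 9
The weakest precondition is p >= 0 -> p > 9.
Check whether p >= 0 -> p > 6 implies it.
Countermodel: at the initial state p = 7, the precondition holds but the weakest precondition fails.
Answer: invalid


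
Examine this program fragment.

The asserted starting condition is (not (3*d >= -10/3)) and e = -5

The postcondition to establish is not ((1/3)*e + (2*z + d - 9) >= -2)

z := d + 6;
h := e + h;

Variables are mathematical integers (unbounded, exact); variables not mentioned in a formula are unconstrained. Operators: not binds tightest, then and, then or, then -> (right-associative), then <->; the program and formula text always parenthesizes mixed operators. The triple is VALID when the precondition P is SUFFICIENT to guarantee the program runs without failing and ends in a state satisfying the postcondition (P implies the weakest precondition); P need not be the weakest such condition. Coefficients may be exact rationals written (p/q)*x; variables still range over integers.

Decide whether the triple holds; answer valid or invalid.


Working backward. After the program, the postcondition not ((1/3)*e + (2*z + d - 9) >= -2) must hold; in canonical form it is not (d + (1/3)*e + 2*z >= 7).
Before h := e + h: not (d + (1/3)*e + 2*z >= 7)
Before z := d + 6: not (3*d + (1/3)*e >= -5)
The weakest precondition is not (3*d + (1/3)*e >= -5).
Check whether (not (3*d >= -10/3)) and e = -5 implies it.
Every state satisfying the precondition satisfies the weakest precondition: the implication holds.
Answer: valid


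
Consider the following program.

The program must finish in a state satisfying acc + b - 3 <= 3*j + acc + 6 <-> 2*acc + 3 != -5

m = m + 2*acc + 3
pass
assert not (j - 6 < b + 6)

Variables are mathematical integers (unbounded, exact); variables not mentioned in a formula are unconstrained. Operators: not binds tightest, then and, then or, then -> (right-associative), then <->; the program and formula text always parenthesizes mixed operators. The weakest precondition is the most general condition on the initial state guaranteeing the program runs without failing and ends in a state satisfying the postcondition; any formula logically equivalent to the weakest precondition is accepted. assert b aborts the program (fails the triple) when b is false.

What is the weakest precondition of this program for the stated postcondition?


Working backward. After the program, the postcondition acc + b - 3 <= 3*j + acc + 6 <-> 2*acc + 3 != -5 must hold; in canonical form it is b <= 3*j + 9 <-> 2*acc != -8.
Before assert not (j - 6 < b + 6): (not (j < b + 12)) and (b <= 3*j + 9 <-> 2*acc != -8)
Before skip: (not (j < b + 12)) and (b <= 3*j + 9 <-> 2*acc != -8)
Before m := m + 2*acc + 3: (not (j < b + 12)) and (b <= 3*j + 9 <-> 2*acc != -8)
Answer: WP = (not (j < b + 12)) and (b <= 3*j + 9 <-> 2*acc != -8)


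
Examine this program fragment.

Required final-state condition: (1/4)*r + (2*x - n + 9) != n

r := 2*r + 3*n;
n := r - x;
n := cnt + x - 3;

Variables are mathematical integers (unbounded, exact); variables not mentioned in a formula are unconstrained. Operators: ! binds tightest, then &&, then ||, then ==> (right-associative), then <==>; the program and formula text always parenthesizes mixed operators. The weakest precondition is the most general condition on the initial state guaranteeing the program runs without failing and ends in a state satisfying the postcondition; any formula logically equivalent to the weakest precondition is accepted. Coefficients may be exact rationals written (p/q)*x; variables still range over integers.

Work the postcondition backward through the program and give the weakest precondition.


Working backward. After the program, the postcondition (1/4)*r + (2*x - n + 9) != n must hold; in canonical form it is (1/4)*r + 2*x != 2*n - 9.
Before n := cnt + x - 3: (1/4)*r != 2*cnt - 15
Before n := r - x: (1/4)*r != 2*cnt - 15
Before r := 2*r + 3*n: (3/4)*n + (1/2)*r != 2*cnt - 15
Answer: WP = (3/4)*n + (1/2)*r != 2*cnt - 15


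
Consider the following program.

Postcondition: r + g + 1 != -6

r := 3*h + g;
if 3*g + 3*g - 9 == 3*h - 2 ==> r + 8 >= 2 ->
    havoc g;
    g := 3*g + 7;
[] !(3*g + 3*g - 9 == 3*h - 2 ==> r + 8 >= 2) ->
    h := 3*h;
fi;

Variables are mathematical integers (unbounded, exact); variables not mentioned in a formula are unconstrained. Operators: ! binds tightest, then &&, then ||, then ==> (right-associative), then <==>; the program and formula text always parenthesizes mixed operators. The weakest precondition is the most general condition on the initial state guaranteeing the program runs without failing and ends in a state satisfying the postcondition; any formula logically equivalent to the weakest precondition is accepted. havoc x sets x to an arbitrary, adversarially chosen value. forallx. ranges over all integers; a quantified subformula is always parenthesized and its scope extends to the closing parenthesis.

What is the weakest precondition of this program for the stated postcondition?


Working backward. After the program, the postcondition r + g + 1 != -6 must hold; in canonical form it is g + r != -7.
Then branch requires forall g_1. 3*g_1 + r != -14; else branch requires g + r != -7.
Before the if: ((6*g == 3*h + 7 ==> r >= -6) ==> (forall g_1. 3*g_1 + r != -14)) && ((!(6*g == 3*h + 7 ==> r >= -6)) ==> g + r != -7)
Before r := 3*h + g: ((6*g == 3*h + 7 ==> g + 3*h >= -6) ==> (forall g_1. g + 3*g_1 + 3*h != -14)) && ((!(6*g == 3*h + 7 ==> g + 3*h >= -6)) ==> 2*g + 3*h != -7)
Answer: WP = ((6*g == 3*h + 7 ==> g + 3*h >= -6) ==> (forall g_1. g + 3*g_1 + 3*h != -14)) && ((!(6*g == 3*h + 7 ==> g + 3*h >= -6)) ==> 2*g + 3*h != -7)


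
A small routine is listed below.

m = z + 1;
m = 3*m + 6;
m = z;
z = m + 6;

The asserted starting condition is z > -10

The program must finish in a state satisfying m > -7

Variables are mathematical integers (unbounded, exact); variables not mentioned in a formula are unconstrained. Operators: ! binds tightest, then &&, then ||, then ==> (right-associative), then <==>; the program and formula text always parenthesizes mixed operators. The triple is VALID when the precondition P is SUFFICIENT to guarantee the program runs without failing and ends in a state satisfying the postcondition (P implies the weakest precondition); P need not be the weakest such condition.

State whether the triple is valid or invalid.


Working backward. After the program, m > -7 must hold.
Before z := m + 6: m > -7
Before m := z: z > -7
Before m := 3*m + 6: z > -7
Before m := z + 1: z > -7
The weakest precondition is z > -7.
Check whether z > -10 implies it.
Countermodel: at the initial state z = -9, the precondition holds but the weakest precondition fails.
Answer: invalid
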